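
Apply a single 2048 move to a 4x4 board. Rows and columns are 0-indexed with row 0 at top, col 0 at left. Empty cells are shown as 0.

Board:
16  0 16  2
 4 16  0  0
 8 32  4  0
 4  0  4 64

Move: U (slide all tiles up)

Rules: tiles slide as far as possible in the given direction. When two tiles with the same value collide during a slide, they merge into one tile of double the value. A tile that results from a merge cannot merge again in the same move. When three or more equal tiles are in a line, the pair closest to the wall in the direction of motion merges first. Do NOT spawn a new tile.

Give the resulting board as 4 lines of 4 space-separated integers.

Slide up:
col 0: [16, 4, 8, 4] -> [16, 4, 8, 4]
col 1: [0, 16, 32, 0] -> [16, 32, 0, 0]
col 2: [16, 0, 4, 4] -> [16, 8, 0, 0]
col 3: [2, 0, 0, 64] -> [2, 64, 0, 0]

Answer: 16 16 16  2
 4 32  8 64
 8  0  0  0
 4  0  0  0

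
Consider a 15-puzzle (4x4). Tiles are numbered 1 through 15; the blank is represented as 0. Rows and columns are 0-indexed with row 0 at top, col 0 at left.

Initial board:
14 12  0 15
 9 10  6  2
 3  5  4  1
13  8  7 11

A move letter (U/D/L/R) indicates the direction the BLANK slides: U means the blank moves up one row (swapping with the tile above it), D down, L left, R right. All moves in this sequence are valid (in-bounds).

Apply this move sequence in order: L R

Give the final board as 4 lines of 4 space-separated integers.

After move 1 (L):
14  0 12 15
 9 10  6  2
 3  5  4  1
13  8  7 11

After move 2 (R):
14 12  0 15
 9 10  6  2
 3  5  4  1
13  8  7 11

Answer: 14 12  0 15
 9 10  6  2
 3  5  4  1
13  8  7 11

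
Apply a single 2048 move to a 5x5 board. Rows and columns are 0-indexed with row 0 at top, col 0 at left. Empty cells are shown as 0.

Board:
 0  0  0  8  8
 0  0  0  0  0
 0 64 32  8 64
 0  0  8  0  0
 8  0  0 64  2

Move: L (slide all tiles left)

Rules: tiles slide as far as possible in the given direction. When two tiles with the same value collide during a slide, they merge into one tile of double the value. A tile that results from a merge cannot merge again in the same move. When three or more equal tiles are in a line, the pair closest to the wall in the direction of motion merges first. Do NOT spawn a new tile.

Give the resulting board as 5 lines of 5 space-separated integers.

Slide left:
row 0: [0, 0, 0, 8, 8] -> [16, 0, 0, 0, 0]
row 1: [0, 0, 0, 0, 0] -> [0, 0, 0, 0, 0]
row 2: [0, 64, 32, 8, 64] -> [64, 32, 8, 64, 0]
row 3: [0, 0, 8, 0, 0] -> [8, 0, 0, 0, 0]
row 4: [8, 0, 0, 64, 2] -> [8, 64, 2, 0, 0]

Answer: 16  0  0  0  0
 0  0  0  0  0
64 32  8 64  0
 8  0  0  0  0
 8 64  2  0  0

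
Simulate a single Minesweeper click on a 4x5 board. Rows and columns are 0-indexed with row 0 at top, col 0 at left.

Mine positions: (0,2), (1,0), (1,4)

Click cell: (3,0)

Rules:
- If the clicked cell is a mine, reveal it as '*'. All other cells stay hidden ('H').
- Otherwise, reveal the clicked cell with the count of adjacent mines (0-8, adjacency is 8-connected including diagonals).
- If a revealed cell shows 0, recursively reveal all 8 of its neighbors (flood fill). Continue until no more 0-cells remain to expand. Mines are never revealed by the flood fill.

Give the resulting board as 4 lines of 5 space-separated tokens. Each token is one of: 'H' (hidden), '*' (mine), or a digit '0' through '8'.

H H H H H
H 2 1 2 H
1 1 0 1 1
0 0 0 0 0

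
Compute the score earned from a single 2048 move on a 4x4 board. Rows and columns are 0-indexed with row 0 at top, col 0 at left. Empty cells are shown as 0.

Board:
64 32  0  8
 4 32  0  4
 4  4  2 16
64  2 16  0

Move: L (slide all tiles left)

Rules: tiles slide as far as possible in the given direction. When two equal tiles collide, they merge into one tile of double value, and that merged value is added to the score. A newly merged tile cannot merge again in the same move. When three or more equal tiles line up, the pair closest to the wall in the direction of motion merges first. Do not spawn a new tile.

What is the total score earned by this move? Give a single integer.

Answer: 8

Derivation:
Slide left:
row 0: [64, 32, 0, 8] -> [64, 32, 8, 0]  score +0 (running 0)
row 1: [4, 32, 0, 4] -> [4, 32, 4, 0]  score +0 (running 0)
row 2: [4, 4, 2, 16] -> [8, 2, 16, 0]  score +8 (running 8)
row 3: [64, 2, 16, 0] -> [64, 2, 16, 0]  score +0 (running 8)
Board after move:
64 32  8  0
 4 32  4  0
 8  2 16  0
64  2 16  0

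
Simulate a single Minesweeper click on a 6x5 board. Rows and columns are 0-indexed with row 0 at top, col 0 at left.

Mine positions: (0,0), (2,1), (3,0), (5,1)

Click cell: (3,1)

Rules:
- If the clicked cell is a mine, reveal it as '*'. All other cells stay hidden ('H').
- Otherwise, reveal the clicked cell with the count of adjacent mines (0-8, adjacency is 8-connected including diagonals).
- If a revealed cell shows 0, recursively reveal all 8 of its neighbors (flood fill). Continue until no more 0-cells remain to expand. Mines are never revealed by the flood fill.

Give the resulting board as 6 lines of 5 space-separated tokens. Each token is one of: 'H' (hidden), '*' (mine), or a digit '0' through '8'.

H H H H H
H H H H H
H H H H H
H 2 H H H
H H H H H
H H H H H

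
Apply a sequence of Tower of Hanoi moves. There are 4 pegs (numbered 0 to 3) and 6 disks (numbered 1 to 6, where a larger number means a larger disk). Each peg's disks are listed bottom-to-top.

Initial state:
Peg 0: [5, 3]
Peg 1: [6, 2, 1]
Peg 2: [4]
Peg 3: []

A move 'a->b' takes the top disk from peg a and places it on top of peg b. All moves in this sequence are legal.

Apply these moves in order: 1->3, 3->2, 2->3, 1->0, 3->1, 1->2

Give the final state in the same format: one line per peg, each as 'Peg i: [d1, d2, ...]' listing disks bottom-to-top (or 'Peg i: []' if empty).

After move 1 (1->3):
Peg 0: [5, 3]
Peg 1: [6, 2]
Peg 2: [4]
Peg 3: [1]

After move 2 (3->2):
Peg 0: [5, 3]
Peg 1: [6, 2]
Peg 2: [4, 1]
Peg 3: []

After move 3 (2->3):
Peg 0: [5, 3]
Peg 1: [6, 2]
Peg 2: [4]
Peg 3: [1]

After move 4 (1->0):
Peg 0: [5, 3, 2]
Peg 1: [6]
Peg 2: [4]
Peg 3: [1]

After move 5 (3->1):
Peg 0: [5, 3, 2]
Peg 1: [6, 1]
Peg 2: [4]
Peg 3: []

After move 6 (1->2):
Peg 0: [5, 3, 2]
Peg 1: [6]
Peg 2: [4, 1]
Peg 3: []

Answer: Peg 0: [5, 3, 2]
Peg 1: [6]
Peg 2: [4, 1]
Peg 3: []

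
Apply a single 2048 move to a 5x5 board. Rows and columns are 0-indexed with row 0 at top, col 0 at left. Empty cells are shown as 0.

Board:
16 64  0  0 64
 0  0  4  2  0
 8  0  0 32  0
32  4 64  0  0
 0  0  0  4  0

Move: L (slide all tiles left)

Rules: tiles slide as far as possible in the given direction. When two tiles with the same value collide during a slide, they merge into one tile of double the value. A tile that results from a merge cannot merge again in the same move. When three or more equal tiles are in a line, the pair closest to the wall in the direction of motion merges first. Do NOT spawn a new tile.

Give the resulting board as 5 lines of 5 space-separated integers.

Slide left:
row 0: [16, 64, 0, 0, 64] -> [16, 128, 0, 0, 0]
row 1: [0, 0, 4, 2, 0] -> [4, 2, 0, 0, 0]
row 2: [8, 0, 0, 32, 0] -> [8, 32, 0, 0, 0]
row 3: [32, 4, 64, 0, 0] -> [32, 4, 64, 0, 0]
row 4: [0, 0, 0, 4, 0] -> [4, 0, 0, 0, 0]

Answer:  16 128   0   0   0
  4   2   0   0   0
  8  32   0   0   0
 32   4  64   0   0
  4   0   0   0   0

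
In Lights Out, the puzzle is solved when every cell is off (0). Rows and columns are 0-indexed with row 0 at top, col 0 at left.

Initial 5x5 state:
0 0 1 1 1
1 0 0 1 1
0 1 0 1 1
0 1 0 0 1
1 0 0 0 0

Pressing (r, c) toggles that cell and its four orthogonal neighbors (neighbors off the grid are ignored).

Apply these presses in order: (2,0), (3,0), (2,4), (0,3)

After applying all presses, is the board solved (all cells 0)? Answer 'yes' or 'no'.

Answer: yes

Derivation:
After press 1 at (2,0):
0 0 1 1 1
0 0 0 1 1
1 0 0 1 1
1 1 0 0 1
1 0 0 0 0

After press 2 at (3,0):
0 0 1 1 1
0 0 0 1 1
0 0 0 1 1
0 0 0 0 1
0 0 0 0 0

After press 3 at (2,4):
0 0 1 1 1
0 0 0 1 0
0 0 0 0 0
0 0 0 0 0
0 0 0 0 0

After press 4 at (0,3):
0 0 0 0 0
0 0 0 0 0
0 0 0 0 0
0 0 0 0 0
0 0 0 0 0

Lights still on: 0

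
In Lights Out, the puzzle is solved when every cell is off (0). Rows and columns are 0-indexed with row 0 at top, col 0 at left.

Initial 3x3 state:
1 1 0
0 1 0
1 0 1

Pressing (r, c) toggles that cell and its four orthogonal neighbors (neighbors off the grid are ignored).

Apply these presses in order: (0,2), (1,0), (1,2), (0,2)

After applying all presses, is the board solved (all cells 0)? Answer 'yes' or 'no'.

Answer: no

Derivation:
After press 1 at (0,2):
1 0 1
0 1 1
1 0 1

After press 2 at (1,0):
0 0 1
1 0 1
0 0 1

After press 3 at (1,2):
0 0 0
1 1 0
0 0 0

After press 4 at (0,2):
0 1 1
1 1 1
0 0 0

Lights still on: 5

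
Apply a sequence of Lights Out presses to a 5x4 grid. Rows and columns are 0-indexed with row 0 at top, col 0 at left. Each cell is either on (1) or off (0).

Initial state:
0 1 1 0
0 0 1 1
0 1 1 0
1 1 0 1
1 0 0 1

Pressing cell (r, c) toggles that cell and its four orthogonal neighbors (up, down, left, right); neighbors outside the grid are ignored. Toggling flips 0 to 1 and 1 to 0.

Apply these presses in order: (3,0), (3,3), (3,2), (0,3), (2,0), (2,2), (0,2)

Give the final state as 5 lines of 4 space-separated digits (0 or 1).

After press 1 at (3,0):
0 1 1 0
0 0 1 1
1 1 1 0
0 0 0 1
0 0 0 1

After press 2 at (3,3):
0 1 1 0
0 0 1 1
1 1 1 1
0 0 1 0
0 0 0 0

After press 3 at (3,2):
0 1 1 0
0 0 1 1
1 1 0 1
0 1 0 1
0 0 1 0

After press 4 at (0,3):
0 1 0 1
0 0 1 0
1 1 0 1
0 1 0 1
0 0 1 0

After press 5 at (2,0):
0 1 0 1
1 0 1 0
0 0 0 1
1 1 0 1
0 0 1 0

After press 6 at (2,2):
0 1 0 1
1 0 0 0
0 1 1 0
1 1 1 1
0 0 1 0

After press 7 at (0,2):
0 0 1 0
1 0 1 0
0 1 1 0
1 1 1 1
0 0 1 0

Answer: 0 0 1 0
1 0 1 0
0 1 1 0
1 1 1 1
0 0 1 0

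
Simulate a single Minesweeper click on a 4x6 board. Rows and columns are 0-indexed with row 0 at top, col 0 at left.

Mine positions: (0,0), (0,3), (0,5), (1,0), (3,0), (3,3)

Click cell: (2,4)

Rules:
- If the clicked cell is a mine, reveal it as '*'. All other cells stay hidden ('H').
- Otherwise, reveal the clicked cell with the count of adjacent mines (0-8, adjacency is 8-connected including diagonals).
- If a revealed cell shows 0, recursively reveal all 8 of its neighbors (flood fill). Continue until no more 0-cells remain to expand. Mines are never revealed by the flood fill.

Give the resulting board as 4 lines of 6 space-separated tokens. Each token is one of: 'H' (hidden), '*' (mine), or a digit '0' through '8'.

H H H H H H
H H H H H H
H H H H 1 H
H H H H H H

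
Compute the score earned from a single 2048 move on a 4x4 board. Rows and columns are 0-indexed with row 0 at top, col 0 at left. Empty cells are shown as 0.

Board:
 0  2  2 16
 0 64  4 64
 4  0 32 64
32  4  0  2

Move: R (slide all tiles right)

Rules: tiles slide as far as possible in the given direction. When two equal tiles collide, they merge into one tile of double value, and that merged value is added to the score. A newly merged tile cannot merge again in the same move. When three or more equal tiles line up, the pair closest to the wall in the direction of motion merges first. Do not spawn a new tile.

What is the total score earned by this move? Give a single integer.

Slide right:
row 0: [0, 2, 2, 16] -> [0, 0, 4, 16]  score +4 (running 4)
row 1: [0, 64, 4, 64] -> [0, 64, 4, 64]  score +0 (running 4)
row 2: [4, 0, 32, 64] -> [0, 4, 32, 64]  score +0 (running 4)
row 3: [32, 4, 0, 2] -> [0, 32, 4, 2]  score +0 (running 4)
Board after move:
 0  0  4 16
 0 64  4 64
 0  4 32 64
 0 32  4  2

Answer: 4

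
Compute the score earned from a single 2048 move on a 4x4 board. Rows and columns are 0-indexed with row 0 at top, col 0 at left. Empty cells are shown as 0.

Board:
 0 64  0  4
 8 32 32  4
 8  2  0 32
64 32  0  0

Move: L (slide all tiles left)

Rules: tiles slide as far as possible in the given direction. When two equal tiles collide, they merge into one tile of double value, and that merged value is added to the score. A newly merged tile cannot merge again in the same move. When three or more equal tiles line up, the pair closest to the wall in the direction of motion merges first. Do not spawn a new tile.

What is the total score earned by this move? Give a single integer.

Answer: 64

Derivation:
Slide left:
row 0: [0, 64, 0, 4] -> [64, 4, 0, 0]  score +0 (running 0)
row 1: [8, 32, 32, 4] -> [8, 64, 4, 0]  score +64 (running 64)
row 2: [8, 2, 0, 32] -> [8, 2, 32, 0]  score +0 (running 64)
row 3: [64, 32, 0, 0] -> [64, 32, 0, 0]  score +0 (running 64)
Board after move:
64  4  0  0
 8 64  4  0
 8  2 32  0
64 32  0  0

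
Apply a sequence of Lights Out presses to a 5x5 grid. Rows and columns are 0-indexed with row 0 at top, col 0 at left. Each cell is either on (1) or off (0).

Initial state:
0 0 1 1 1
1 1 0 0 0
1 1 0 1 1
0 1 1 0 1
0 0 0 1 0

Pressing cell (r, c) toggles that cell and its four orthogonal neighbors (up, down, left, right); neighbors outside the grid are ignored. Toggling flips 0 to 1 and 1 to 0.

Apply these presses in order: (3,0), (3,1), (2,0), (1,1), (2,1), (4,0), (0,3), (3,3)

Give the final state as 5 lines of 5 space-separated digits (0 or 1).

Answer: 0 1 0 0 0
1 1 1 1 0
0 1 1 0 1
0 0 1 1 0
0 0 0 0 0

Derivation:
After press 1 at (3,0):
0 0 1 1 1
1 1 0 0 0
0 1 0 1 1
1 0 1 0 1
1 0 0 1 0

After press 2 at (3,1):
0 0 1 1 1
1 1 0 0 0
0 0 0 1 1
0 1 0 0 1
1 1 0 1 0

After press 3 at (2,0):
0 0 1 1 1
0 1 0 0 0
1 1 0 1 1
1 1 0 0 1
1 1 0 1 0

After press 4 at (1,1):
0 1 1 1 1
1 0 1 0 0
1 0 0 1 1
1 1 0 0 1
1 1 0 1 0

After press 5 at (2,1):
0 1 1 1 1
1 1 1 0 0
0 1 1 1 1
1 0 0 0 1
1 1 0 1 0

After press 6 at (4,0):
0 1 1 1 1
1 1 1 0 0
0 1 1 1 1
0 0 0 0 1
0 0 0 1 0

After press 7 at (0,3):
0 1 0 0 0
1 1 1 1 0
0 1 1 1 1
0 0 0 0 1
0 0 0 1 0

After press 8 at (3,3):
0 1 0 0 0
1 1 1 1 0
0 1 1 0 1
0 0 1 1 0
0 0 0 0 0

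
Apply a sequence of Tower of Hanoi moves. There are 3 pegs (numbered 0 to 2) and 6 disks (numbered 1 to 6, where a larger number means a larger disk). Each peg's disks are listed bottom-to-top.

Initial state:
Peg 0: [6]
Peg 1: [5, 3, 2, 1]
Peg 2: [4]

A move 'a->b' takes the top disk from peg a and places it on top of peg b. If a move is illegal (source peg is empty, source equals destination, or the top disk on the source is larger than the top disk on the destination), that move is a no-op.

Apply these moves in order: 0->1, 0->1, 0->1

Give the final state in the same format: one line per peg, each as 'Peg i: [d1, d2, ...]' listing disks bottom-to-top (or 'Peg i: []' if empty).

After move 1 (0->1):
Peg 0: [6]
Peg 1: [5, 3, 2, 1]
Peg 2: [4]

After move 2 (0->1):
Peg 0: [6]
Peg 1: [5, 3, 2, 1]
Peg 2: [4]

After move 3 (0->1):
Peg 0: [6]
Peg 1: [5, 3, 2, 1]
Peg 2: [4]

Answer: Peg 0: [6]
Peg 1: [5, 3, 2, 1]
Peg 2: [4]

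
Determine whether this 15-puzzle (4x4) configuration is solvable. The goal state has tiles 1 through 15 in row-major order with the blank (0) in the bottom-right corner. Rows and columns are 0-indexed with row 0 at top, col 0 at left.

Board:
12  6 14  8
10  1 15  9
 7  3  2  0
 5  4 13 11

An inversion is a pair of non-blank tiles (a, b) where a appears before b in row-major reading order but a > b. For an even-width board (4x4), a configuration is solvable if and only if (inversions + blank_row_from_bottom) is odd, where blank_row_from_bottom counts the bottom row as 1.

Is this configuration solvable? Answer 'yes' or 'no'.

Answer: no

Derivation:
Inversions: 60
Blank is in row 2 (0-indexed from top), which is row 2 counting from the bottom (bottom = 1).
60 + 2 = 62, which is even, so the puzzle is not solvable.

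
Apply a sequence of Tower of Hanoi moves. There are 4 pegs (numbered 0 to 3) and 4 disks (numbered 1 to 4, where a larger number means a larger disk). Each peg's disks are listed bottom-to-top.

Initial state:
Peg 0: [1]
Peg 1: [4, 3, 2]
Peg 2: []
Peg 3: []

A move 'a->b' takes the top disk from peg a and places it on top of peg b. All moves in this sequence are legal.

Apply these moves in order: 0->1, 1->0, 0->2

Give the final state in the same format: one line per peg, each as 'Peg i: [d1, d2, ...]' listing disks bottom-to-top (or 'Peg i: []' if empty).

Answer: Peg 0: []
Peg 1: [4, 3, 2]
Peg 2: [1]
Peg 3: []

Derivation:
After move 1 (0->1):
Peg 0: []
Peg 1: [4, 3, 2, 1]
Peg 2: []
Peg 3: []

After move 2 (1->0):
Peg 0: [1]
Peg 1: [4, 3, 2]
Peg 2: []
Peg 3: []

After move 3 (0->2):
Peg 0: []
Peg 1: [4, 3, 2]
Peg 2: [1]
Peg 3: []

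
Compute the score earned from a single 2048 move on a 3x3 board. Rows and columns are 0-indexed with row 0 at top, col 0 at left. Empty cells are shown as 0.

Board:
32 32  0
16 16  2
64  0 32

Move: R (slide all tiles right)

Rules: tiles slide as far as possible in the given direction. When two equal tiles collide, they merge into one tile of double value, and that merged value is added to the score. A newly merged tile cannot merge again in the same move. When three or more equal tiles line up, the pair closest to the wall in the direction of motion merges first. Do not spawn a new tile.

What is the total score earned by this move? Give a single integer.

Slide right:
row 0: [32, 32, 0] -> [0, 0, 64]  score +64 (running 64)
row 1: [16, 16, 2] -> [0, 32, 2]  score +32 (running 96)
row 2: [64, 0, 32] -> [0, 64, 32]  score +0 (running 96)
Board after move:
 0  0 64
 0 32  2
 0 64 32

Answer: 96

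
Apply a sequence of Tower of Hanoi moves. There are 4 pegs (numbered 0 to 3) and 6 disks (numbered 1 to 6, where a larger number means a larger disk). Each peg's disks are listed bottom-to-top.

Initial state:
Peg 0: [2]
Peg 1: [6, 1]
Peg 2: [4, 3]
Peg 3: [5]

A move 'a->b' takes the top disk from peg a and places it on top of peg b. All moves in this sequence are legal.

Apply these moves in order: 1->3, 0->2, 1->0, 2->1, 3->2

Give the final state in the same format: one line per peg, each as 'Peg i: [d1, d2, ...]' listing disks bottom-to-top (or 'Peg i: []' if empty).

After move 1 (1->3):
Peg 0: [2]
Peg 1: [6]
Peg 2: [4, 3]
Peg 3: [5, 1]

After move 2 (0->2):
Peg 0: []
Peg 1: [6]
Peg 2: [4, 3, 2]
Peg 3: [5, 1]

After move 3 (1->0):
Peg 0: [6]
Peg 1: []
Peg 2: [4, 3, 2]
Peg 3: [5, 1]

After move 4 (2->1):
Peg 0: [6]
Peg 1: [2]
Peg 2: [4, 3]
Peg 3: [5, 1]

After move 5 (3->2):
Peg 0: [6]
Peg 1: [2]
Peg 2: [4, 3, 1]
Peg 3: [5]

Answer: Peg 0: [6]
Peg 1: [2]
Peg 2: [4, 3, 1]
Peg 3: [5]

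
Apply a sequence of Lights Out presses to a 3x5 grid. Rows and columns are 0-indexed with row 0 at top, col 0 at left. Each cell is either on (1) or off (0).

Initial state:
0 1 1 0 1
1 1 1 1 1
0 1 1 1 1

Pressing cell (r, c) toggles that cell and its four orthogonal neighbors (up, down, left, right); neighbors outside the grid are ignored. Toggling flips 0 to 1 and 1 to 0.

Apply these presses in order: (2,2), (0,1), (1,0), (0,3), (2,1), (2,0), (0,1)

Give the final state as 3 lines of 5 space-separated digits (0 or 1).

After press 1 at (2,2):
0 1 1 0 1
1 1 0 1 1
0 0 0 0 1

After press 2 at (0,1):
1 0 0 0 1
1 0 0 1 1
0 0 0 0 1

After press 3 at (1,0):
0 0 0 0 1
0 1 0 1 1
1 0 0 0 1

After press 4 at (0,3):
0 0 1 1 0
0 1 0 0 1
1 0 0 0 1

After press 5 at (2,1):
0 0 1 1 0
0 0 0 0 1
0 1 1 0 1

After press 6 at (2,0):
0 0 1 1 0
1 0 0 0 1
1 0 1 0 1

After press 7 at (0,1):
1 1 0 1 0
1 1 0 0 1
1 0 1 0 1

Answer: 1 1 0 1 0
1 1 0 0 1
1 0 1 0 1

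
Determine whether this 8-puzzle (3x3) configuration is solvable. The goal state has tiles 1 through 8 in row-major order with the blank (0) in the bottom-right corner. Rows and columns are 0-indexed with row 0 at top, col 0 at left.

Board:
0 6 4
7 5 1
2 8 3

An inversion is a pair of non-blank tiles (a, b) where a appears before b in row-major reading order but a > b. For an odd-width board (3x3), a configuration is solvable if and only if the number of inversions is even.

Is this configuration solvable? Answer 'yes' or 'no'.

Inversions (pairs i<j in row-major order where tile[i] > tile[j] > 0): 16
16 is even, so the puzzle is solvable.

Answer: yes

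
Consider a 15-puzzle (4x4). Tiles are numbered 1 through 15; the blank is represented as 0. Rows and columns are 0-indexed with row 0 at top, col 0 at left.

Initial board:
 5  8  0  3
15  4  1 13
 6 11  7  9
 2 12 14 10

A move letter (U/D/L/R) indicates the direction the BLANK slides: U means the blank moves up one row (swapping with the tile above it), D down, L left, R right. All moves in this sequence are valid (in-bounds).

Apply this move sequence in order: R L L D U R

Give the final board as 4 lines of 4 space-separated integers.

Answer:  5  8  0  3
15  4  1 13
 6 11  7  9
 2 12 14 10

Derivation:
After move 1 (R):
 5  8  3  0
15  4  1 13
 6 11  7  9
 2 12 14 10

After move 2 (L):
 5  8  0  3
15  4  1 13
 6 11  7  9
 2 12 14 10

After move 3 (L):
 5  0  8  3
15  4  1 13
 6 11  7  9
 2 12 14 10

After move 4 (D):
 5  4  8  3
15  0  1 13
 6 11  7  9
 2 12 14 10

After move 5 (U):
 5  0  8  3
15  4  1 13
 6 11  7  9
 2 12 14 10

After move 6 (R):
 5  8  0  3
15  4  1 13
 6 11  7  9
 2 12 14 10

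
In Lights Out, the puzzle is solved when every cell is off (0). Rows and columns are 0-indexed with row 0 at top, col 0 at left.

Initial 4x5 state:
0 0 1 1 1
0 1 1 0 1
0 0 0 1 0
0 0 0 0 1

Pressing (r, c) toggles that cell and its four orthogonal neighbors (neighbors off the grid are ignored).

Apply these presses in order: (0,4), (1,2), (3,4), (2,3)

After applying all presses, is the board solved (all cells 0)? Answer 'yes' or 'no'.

Answer: yes

Derivation:
After press 1 at (0,4):
0 0 1 0 0
0 1 1 0 0
0 0 0 1 0
0 0 0 0 1

After press 2 at (1,2):
0 0 0 0 0
0 0 0 1 0
0 0 1 1 0
0 0 0 0 1

After press 3 at (3,4):
0 0 0 0 0
0 0 0 1 0
0 0 1 1 1
0 0 0 1 0

After press 4 at (2,3):
0 0 0 0 0
0 0 0 0 0
0 0 0 0 0
0 0 0 0 0

Lights still on: 0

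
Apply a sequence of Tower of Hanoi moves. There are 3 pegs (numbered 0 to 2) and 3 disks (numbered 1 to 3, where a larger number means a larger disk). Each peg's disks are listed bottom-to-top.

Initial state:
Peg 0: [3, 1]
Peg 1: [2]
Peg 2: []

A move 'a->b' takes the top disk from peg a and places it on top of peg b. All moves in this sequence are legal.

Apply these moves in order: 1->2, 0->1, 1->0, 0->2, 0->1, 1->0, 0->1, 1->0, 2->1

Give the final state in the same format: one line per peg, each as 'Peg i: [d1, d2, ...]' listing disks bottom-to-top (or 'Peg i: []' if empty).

Answer: Peg 0: [3]
Peg 1: [1]
Peg 2: [2]

Derivation:
After move 1 (1->2):
Peg 0: [3, 1]
Peg 1: []
Peg 2: [2]

After move 2 (0->1):
Peg 0: [3]
Peg 1: [1]
Peg 2: [2]

After move 3 (1->0):
Peg 0: [3, 1]
Peg 1: []
Peg 2: [2]

After move 4 (0->2):
Peg 0: [3]
Peg 1: []
Peg 2: [2, 1]

After move 5 (0->1):
Peg 0: []
Peg 1: [3]
Peg 2: [2, 1]

After move 6 (1->0):
Peg 0: [3]
Peg 1: []
Peg 2: [2, 1]

After move 7 (0->1):
Peg 0: []
Peg 1: [3]
Peg 2: [2, 1]

After move 8 (1->0):
Peg 0: [3]
Peg 1: []
Peg 2: [2, 1]

After move 9 (2->1):
Peg 0: [3]
Peg 1: [1]
Peg 2: [2]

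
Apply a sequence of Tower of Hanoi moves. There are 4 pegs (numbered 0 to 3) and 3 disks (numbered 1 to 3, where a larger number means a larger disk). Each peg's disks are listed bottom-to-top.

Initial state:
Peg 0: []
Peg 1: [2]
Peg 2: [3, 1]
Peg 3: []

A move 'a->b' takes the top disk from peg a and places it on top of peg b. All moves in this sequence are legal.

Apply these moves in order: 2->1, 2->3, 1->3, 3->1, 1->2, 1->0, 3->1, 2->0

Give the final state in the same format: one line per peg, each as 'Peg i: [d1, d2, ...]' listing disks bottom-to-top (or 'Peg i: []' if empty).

Answer: Peg 0: [2, 1]
Peg 1: [3]
Peg 2: []
Peg 3: []

Derivation:
After move 1 (2->1):
Peg 0: []
Peg 1: [2, 1]
Peg 2: [3]
Peg 3: []

After move 2 (2->3):
Peg 0: []
Peg 1: [2, 1]
Peg 2: []
Peg 3: [3]

After move 3 (1->3):
Peg 0: []
Peg 1: [2]
Peg 2: []
Peg 3: [3, 1]

After move 4 (3->1):
Peg 0: []
Peg 1: [2, 1]
Peg 2: []
Peg 3: [3]

After move 5 (1->2):
Peg 0: []
Peg 1: [2]
Peg 2: [1]
Peg 3: [3]

After move 6 (1->0):
Peg 0: [2]
Peg 1: []
Peg 2: [1]
Peg 3: [3]

After move 7 (3->1):
Peg 0: [2]
Peg 1: [3]
Peg 2: [1]
Peg 3: []

After move 8 (2->0):
Peg 0: [2, 1]
Peg 1: [3]
Peg 2: []
Peg 3: []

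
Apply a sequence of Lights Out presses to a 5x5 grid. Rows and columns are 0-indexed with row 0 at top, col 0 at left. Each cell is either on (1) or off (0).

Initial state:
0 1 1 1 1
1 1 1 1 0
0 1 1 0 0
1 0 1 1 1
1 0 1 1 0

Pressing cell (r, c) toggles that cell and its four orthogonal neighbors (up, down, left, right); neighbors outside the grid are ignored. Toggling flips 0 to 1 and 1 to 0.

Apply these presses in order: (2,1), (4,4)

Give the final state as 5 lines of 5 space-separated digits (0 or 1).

After press 1 at (2,1):
0 1 1 1 1
1 0 1 1 0
1 0 0 0 0
1 1 1 1 1
1 0 1 1 0

After press 2 at (4,4):
0 1 1 1 1
1 0 1 1 0
1 0 0 0 0
1 1 1 1 0
1 0 1 0 1

Answer: 0 1 1 1 1
1 0 1 1 0
1 0 0 0 0
1 1 1 1 0
1 0 1 0 1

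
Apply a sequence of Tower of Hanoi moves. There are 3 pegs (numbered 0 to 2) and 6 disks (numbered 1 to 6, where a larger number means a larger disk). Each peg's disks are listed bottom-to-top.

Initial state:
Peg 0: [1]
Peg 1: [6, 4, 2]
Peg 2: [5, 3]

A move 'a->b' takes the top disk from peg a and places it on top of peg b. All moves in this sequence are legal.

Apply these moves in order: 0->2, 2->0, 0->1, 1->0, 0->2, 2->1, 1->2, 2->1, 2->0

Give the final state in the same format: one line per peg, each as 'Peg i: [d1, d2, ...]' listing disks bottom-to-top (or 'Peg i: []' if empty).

After move 1 (0->2):
Peg 0: []
Peg 1: [6, 4, 2]
Peg 2: [5, 3, 1]

After move 2 (2->0):
Peg 0: [1]
Peg 1: [6, 4, 2]
Peg 2: [5, 3]

After move 3 (0->1):
Peg 0: []
Peg 1: [6, 4, 2, 1]
Peg 2: [5, 3]

After move 4 (1->0):
Peg 0: [1]
Peg 1: [6, 4, 2]
Peg 2: [5, 3]

After move 5 (0->2):
Peg 0: []
Peg 1: [6, 4, 2]
Peg 2: [5, 3, 1]

After move 6 (2->1):
Peg 0: []
Peg 1: [6, 4, 2, 1]
Peg 2: [5, 3]

After move 7 (1->2):
Peg 0: []
Peg 1: [6, 4, 2]
Peg 2: [5, 3, 1]

After move 8 (2->1):
Peg 0: []
Peg 1: [6, 4, 2, 1]
Peg 2: [5, 3]

After move 9 (2->0):
Peg 0: [3]
Peg 1: [6, 4, 2, 1]
Peg 2: [5]

Answer: Peg 0: [3]
Peg 1: [6, 4, 2, 1]
Peg 2: [5]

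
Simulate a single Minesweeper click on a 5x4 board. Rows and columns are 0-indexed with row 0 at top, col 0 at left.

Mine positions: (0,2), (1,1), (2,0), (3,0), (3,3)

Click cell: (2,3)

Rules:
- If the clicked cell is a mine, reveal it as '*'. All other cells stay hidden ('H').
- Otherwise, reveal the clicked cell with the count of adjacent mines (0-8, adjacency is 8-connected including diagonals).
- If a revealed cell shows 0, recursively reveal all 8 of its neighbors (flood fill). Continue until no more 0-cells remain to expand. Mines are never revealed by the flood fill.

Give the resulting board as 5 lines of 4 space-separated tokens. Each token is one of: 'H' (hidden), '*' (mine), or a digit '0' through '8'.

H H H H
H H H H
H H H 1
H H H H
H H H H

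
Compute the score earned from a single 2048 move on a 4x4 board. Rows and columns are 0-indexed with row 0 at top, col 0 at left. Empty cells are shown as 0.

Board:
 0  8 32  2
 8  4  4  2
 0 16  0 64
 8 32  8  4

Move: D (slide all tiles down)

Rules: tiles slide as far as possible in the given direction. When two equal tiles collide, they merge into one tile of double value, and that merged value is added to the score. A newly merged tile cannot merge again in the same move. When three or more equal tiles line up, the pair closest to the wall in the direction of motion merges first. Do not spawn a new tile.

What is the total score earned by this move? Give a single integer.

Answer: 20

Derivation:
Slide down:
col 0: [0, 8, 0, 8] -> [0, 0, 0, 16]  score +16 (running 16)
col 1: [8, 4, 16, 32] -> [8, 4, 16, 32]  score +0 (running 16)
col 2: [32, 4, 0, 8] -> [0, 32, 4, 8]  score +0 (running 16)
col 3: [2, 2, 64, 4] -> [0, 4, 64, 4]  score +4 (running 20)
Board after move:
 0  8  0  0
 0  4 32  4
 0 16  4 64
16 32  8  4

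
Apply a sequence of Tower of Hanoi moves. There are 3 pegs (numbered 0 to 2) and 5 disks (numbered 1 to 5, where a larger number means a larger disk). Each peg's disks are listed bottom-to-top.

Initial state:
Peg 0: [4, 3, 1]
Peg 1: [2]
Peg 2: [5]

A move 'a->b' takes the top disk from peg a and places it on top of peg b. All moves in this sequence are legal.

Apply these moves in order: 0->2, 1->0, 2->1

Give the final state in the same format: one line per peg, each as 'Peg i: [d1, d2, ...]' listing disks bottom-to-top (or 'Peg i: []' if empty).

After move 1 (0->2):
Peg 0: [4, 3]
Peg 1: [2]
Peg 2: [5, 1]

After move 2 (1->0):
Peg 0: [4, 3, 2]
Peg 1: []
Peg 2: [5, 1]

After move 3 (2->1):
Peg 0: [4, 3, 2]
Peg 1: [1]
Peg 2: [5]

Answer: Peg 0: [4, 3, 2]
Peg 1: [1]
Peg 2: [5]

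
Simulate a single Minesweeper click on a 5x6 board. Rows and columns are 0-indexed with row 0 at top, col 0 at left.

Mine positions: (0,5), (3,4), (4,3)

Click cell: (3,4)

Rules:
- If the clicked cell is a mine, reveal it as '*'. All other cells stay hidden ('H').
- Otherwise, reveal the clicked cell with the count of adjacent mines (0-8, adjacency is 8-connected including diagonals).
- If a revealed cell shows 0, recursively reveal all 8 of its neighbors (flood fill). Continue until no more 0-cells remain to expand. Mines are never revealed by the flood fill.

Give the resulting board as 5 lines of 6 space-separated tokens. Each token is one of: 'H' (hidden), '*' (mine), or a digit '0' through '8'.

H H H H H H
H H H H H H
H H H H H H
H H H H * H
H H H H H H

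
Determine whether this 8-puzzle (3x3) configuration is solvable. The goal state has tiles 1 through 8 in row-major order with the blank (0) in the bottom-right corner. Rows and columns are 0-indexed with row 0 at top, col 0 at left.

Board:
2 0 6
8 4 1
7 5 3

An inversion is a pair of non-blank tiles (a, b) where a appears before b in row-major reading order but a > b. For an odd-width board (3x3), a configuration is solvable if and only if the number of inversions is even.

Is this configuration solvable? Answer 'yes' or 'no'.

Inversions (pairs i<j in row-major order where tile[i] > tile[j] > 0): 15
15 is odd, so the puzzle is not solvable.

Answer: no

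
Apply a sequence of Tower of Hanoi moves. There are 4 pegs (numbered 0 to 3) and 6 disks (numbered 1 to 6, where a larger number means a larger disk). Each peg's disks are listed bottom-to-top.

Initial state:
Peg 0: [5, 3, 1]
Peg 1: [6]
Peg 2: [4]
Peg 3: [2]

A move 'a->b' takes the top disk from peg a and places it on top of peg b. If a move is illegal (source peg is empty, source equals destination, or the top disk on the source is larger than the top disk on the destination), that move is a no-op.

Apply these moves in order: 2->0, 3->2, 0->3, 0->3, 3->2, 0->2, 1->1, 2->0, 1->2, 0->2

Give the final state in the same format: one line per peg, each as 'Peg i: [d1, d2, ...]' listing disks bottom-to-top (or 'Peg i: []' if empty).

After move 1 (2->0):
Peg 0: [5, 3, 1]
Peg 1: [6]
Peg 2: [4]
Peg 3: [2]

After move 2 (3->2):
Peg 0: [5, 3, 1]
Peg 1: [6]
Peg 2: [4, 2]
Peg 3: []

After move 3 (0->3):
Peg 0: [5, 3]
Peg 1: [6]
Peg 2: [4, 2]
Peg 3: [1]

After move 4 (0->3):
Peg 0: [5, 3]
Peg 1: [6]
Peg 2: [4, 2]
Peg 3: [1]

After move 5 (3->2):
Peg 0: [5, 3]
Peg 1: [6]
Peg 2: [4, 2, 1]
Peg 3: []

After move 6 (0->2):
Peg 0: [5, 3]
Peg 1: [6]
Peg 2: [4, 2, 1]
Peg 3: []

After move 7 (1->1):
Peg 0: [5, 3]
Peg 1: [6]
Peg 2: [4, 2, 1]
Peg 3: []

After move 8 (2->0):
Peg 0: [5, 3, 1]
Peg 1: [6]
Peg 2: [4, 2]
Peg 3: []

After move 9 (1->2):
Peg 0: [5, 3, 1]
Peg 1: [6]
Peg 2: [4, 2]
Peg 3: []

After move 10 (0->2):
Peg 0: [5, 3]
Peg 1: [6]
Peg 2: [4, 2, 1]
Peg 3: []

Answer: Peg 0: [5, 3]
Peg 1: [6]
Peg 2: [4, 2, 1]
Peg 3: []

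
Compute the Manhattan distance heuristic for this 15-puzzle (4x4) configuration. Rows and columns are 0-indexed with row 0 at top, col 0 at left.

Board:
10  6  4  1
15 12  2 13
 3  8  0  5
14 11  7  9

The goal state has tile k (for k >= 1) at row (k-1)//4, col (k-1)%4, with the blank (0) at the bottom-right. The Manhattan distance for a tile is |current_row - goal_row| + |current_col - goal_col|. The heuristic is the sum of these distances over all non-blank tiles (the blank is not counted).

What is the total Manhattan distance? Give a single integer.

Tile 10: (0,0)->(2,1) = 3
Tile 6: (0,1)->(1,1) = 1
Tile 4: (0,2)->(0,3) = 1
Tile 1: (0,3)->(0,0) = 3
Tile 15: (1,0)->(3,2) = 4
Tile 12: (1,1)->(2,3) = 3
Tile 2: (1,2)->(0,1) = 2
Tile 13: (1,3)->(3,0) = 5
Tile 3: (2,0)->(0,2) = 4
Tile 8: (2,1)->(1,3) = 3
Tile 5: (2,3)->(1,0) = 4
Tile 14: (3,0)->(3,1) = 1
Tile 11: (3,1)->(2,2) = 2
Tile 7: (3,2)->(1,2) = 2
Tile 9: (3,3)->(2,0) = 4
Sum: 3 + 1 + 1 + 3 + 4 + 3 + 2 + 5 + 4 + 3 + 4 + 1 + 2 + 2 + 4 = 42

Answer: 42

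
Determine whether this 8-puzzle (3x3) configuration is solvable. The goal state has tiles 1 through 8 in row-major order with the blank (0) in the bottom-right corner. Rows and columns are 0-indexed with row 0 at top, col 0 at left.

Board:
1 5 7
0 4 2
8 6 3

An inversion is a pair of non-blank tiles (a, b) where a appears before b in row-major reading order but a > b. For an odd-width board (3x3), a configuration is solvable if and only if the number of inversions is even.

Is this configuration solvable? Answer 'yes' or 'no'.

Inversions (pairs i<j in row-major order where tile[i] > tile[j] > 0): 12
12 is even, so the puzzle is solvable.

Answer: yes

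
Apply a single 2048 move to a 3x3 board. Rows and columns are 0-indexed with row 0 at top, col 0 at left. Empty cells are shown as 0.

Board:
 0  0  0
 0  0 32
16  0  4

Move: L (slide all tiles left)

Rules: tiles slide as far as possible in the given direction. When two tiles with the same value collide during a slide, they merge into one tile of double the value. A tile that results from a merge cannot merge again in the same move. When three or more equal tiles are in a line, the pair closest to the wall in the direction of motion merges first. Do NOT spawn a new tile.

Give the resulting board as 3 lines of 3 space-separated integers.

Answer:  0  0  0
32  0  0
16  4  0

Derivation:
Slide left:
row 0: [0, 0, 0] -> [0, 0, 0]
row 1: [0, 0, 32] -> [32, 0, 0]
row 2: [16, 0, 4] -> [16, 4, 0]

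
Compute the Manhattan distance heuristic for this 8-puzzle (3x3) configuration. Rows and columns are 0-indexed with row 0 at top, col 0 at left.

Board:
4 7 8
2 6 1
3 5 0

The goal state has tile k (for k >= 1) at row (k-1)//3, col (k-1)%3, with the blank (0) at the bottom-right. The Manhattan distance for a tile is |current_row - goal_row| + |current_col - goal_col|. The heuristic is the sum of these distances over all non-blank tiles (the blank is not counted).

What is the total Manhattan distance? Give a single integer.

Answer: 18

Derivation:
Tile 4: at (0,0), goal (1,0), distance |0-1|+|0-0| = 1
Tile 7: at (0,1), goal (2,0), distance |0-2|+|1-0| = 3
Tile 8: at (0,2), goal (2,1), distance |0-2|+|2-1| = 3
Tile 2: at (1,0), goal (0,1), distance |1-0|+|0-1| = 2
Tile 6: at (1,1), goal (1,2), distance |1-1|+|1-2| = 1
Tile 1: at (1,2), goal (0,0), distance |1-0|+|2-0| = 3
Tile 3: at (2,0), goal (0,2), distance |2-0|+|0-2| = 4
Tile 5: at (2,1), goal (1,1), distance |2-1|+|1-1| = 1
Sum: 1 + 3 + 3 + 2 + 1 + 3 + 4 + 1 = 18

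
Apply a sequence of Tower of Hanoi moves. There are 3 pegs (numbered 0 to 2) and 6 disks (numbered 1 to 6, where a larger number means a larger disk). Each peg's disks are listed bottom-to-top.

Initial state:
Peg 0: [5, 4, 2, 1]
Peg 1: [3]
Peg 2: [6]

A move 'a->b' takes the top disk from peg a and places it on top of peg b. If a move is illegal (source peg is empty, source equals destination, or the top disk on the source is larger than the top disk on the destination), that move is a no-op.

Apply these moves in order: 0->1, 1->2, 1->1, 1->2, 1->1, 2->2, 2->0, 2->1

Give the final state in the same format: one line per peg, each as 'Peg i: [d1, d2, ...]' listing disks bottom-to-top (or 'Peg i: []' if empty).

After move 1 (0->1):
Peg 0: [5, 4, 2]
Peg 1: [3, 1]
Peg 2: [6]

After move 2 (1->2):
Peg 0: [5, 4, 2]
Peg 1: [3]
Peg 2: [6, 1]

After move 3 (1->1):
Peg 0: [5, 4, 2]
Peg 1: [3]
Peg 2: [6, 1]

After move 4 (1->2):
Peg 0: [5, 4, 2]
Peg 1: [3]
Peg 2: [6, 1]

After move 5 (1->1):
Peg 0: [5, 4, 2]
Peg 1: [3]
Peg 2: [6, 1]

After move 6 (2->2):
Peg 0: [5, 4, 2]
Peg 1: [3]
Peg 2: [6, 1]

After move 7 (2->0):
Peg 0: [5, 4, 2, 1]
Peg 1: [3]
Peg 2: [6]

After move 8 (2->1):
Peg 0: [5, 4, 2, 1]
Peg 1: [3]
Peg 2: [6]

Answer: Peg 0: [5, 4, 2, 1]
Peg 1: [3]
Peg 2: [6]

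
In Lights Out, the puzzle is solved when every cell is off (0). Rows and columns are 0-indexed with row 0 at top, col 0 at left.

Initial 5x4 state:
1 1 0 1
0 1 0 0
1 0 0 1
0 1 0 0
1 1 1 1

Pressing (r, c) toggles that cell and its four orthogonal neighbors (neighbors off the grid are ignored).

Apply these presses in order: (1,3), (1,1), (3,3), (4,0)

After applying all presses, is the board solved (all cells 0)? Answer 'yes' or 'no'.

Answer: no

Derivation:
After press 1 at (1,3):
1 1 0 0
0 1 1 1
1 0 0 0
0 1 0 0
1 1 1 1

After press 2 at (1,1):
1 0 0 0
1 0 0 1
1 1 0 0
0 1 0 0
1 1 1 1

After press 3 at (3,3):
1 0 0 0
1 0 0 1
1 1 0 1
0 1 1 1
1 1 1 0

After press 4 at (4,0):
1 0 0 0
1 0 0 1
1 1 0 1
1 1 1 1
0 0 1 0

Lights still on: 11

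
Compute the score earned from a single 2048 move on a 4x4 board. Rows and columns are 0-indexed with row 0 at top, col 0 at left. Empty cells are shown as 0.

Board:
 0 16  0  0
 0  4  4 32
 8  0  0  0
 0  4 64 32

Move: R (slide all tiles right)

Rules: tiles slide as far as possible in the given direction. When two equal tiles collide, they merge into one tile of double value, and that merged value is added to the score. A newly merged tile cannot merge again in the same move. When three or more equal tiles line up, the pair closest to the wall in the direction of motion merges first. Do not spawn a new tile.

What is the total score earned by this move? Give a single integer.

Answer: 8

Derivation:
Slide right:
row 0: [0, 16, 0, 0] -> [0, 0, 0, 16]  score +0 (running 0)
row 1: [0, 4, 4, 32] -> [0, 0, 8, 32]  score +8 (running 8)
row 2: [8, 0, 0, 0] -> [0, 0, 0, 8]  score +0 (running 8)
row 3: [0, 4, 64, 32] -> [0, 4, 64, 32]  score +0 (running 8)
Board after move:
 0  0  0 16
 0  0  8 32
 0  0  0  8
 0  4 64 32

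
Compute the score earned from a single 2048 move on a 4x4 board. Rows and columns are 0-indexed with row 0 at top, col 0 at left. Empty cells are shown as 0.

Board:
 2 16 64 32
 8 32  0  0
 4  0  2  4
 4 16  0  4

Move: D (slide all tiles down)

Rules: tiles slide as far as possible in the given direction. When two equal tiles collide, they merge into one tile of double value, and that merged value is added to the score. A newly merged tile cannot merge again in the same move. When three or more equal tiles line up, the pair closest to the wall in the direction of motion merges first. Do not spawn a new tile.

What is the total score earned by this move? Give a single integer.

Answer: 16

Derivation:
Slide down:
col 0: [2, 8, 4, 4] -> [0, 2, 8, 8]  score +8 (running 8)
col 1: [16, 32, 0, 16] -> [0, 16, 32, 16]  score +0 (running 8)
col 2: [64, 0, 2, 0] -> [0, 0, 64, 2]  score +0 (running 8)
col 3: [32, 0, 4, 4] -> [0, 0, 32, 8]  score +8 (running 16)
Board after move:
 0  0  0  0
 2 16  0  0
 8 32 64 32
 8 16  2  8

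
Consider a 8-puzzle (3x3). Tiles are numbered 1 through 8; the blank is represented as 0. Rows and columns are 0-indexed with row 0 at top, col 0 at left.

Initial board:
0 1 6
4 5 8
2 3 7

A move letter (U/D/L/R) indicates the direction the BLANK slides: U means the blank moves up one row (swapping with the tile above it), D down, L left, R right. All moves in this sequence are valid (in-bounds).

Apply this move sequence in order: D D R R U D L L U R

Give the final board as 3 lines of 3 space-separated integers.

After move 1 (D):
4 1 6
0 5 8
2 3 7

After move 2 (D):
4 1 6
2 5 8
0 3 7

After move 3 (R):
4 1 6
2 5 8
3 0 7

After move 4 (R):
4 1 6
2 5 8
3 7 0

After move 5 (U):
4 1 6
2 5 0
3 7 8

After move 6 (D):
4 1 6
2 5 8
3 7 0

After move 7 (L):
4 1 6
2 5 8
3 0 7

After move 8 (L):
4 1 6
2 5 8
0 3 7

After move 9 (U):
4 1 6
0 5 8
2 3 7

After move 10 (R):
4 1 6
5 0 8
2 3 7

Answer: 4 1 6
5 0 8
2 3 7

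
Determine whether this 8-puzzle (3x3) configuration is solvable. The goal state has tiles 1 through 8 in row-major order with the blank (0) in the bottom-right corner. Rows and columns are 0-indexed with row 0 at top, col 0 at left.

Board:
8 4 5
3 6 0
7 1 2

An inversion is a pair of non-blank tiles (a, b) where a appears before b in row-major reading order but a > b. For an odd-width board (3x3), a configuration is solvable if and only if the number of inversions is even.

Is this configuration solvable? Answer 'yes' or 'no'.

Answer: no

Derivation:
Inversions (pairs i<j in row-major order where tile[i] > tile[j] > 0): 19
19 is odd, so the puzzle is not solvable.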